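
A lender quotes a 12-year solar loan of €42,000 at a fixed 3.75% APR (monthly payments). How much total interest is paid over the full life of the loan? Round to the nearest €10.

At 3.75% the monthly rate is 0.0031250, so the payment is 42,000 × 0.0031250 / (1 − 1.0031250^−144) = €362.64.
Total paid = 144 × €362.64 = €52,220.16; interest = €52,220.16 − €42,000 = €10,220.16.

€10,220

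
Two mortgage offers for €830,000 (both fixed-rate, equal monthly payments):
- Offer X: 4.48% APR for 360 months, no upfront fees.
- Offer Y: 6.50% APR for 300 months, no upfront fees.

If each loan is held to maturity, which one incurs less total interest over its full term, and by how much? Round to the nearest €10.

Offer X: monthly rate = 4.48%/12 = 0.0037333; payment = 830,000 × 0.0037333 / (1 − (1+0.0037333)^−360) = €4,195.63.
Total interest on Offer X = 360 × €4,195.63 − €830,000 = €680,426.80.
Offer Y: at 6.50% the monthly rate is 0.0054167, so the payment is 830,000 × 0.0054167 / (1 − 1.0054167^−300) = €5,604.22.
Total interest on Offer Y = 300 × €5,604.22 − €830,000 = €851,266.00.
Offer X is lower by €170,839.20.

Offer X by €170,840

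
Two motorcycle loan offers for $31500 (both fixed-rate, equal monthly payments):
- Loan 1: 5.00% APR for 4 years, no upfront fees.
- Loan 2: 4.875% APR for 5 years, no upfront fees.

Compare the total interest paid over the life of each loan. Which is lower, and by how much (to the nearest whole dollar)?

Loan 1 by $738

Loan 1: at 5.00% the monthly rate is 0.0041667, so the payment is 31,500 × 0.0041667 / (1 − 1.0041667^−48) = $725.42.
Total interest on Loan 1 = 48 × $725.42 − $31,500 = $3,320.16.
Loan 2: at 4.875% the monthly rate is 0.0040625, so the payment is 31,500 × 0.0040625 / (1 − 1.0040625^−60) = $592.64.
Total interest on Loan 2 = 60 × $592.64 − $31,500 = $4,058.40.
Loan 1 is lower by $738.24.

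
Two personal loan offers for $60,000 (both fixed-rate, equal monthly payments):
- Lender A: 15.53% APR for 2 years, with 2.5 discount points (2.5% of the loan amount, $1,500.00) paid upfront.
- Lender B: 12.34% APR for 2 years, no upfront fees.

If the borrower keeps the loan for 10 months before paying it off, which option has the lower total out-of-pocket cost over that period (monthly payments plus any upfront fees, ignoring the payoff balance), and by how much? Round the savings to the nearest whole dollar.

Lender A: at 15.53% the monthly rate is 0.0129417, so the payment is 60,000 × 0.0129417 / (1 − 1.0129417^−24) = $2,924.33.
Lender B: monthly rate = 12.34%/12 = 0.0102833; payment = 60,000 × 0.0102833 / (1 − (1+0.0102833)^−24) = $2,833.94.
Over 10 months: Lender A costs 10 × $2,924.33 + $1,500.00 = $30,743.30; Lender B costs 10 × $2,833.94 = $28,339.40.
Lender B is cheaper by $30,743.30 − $28,339.40 = $2,403.90.

Lender B by $2,404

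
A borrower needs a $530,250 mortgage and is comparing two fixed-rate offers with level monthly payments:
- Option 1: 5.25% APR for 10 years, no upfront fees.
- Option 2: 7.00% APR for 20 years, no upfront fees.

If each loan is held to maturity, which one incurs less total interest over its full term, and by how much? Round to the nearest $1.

Option 1: monthly rate = 5.25%/12 = 0.0043750; payment = 530,250 × 0.0043750 / (1 − (1+0.0043750)^−120) = $5,689.14.
Total interest on Option 1 = 120 × $5,689.14 − $530,250 = $152,446.80.
Option 2: at 7.00% the monthly rate is 0.0058333, so the payment is 530,250 × 0.0058333 / (1 − 1.0058333^−240) = $4,111.02.
Total interest on Option 2 = 240 × $4,111.02 − $530,250 = $456,394.80.
Option 1 is lower by $303,948.00.

Option 1 by $303,948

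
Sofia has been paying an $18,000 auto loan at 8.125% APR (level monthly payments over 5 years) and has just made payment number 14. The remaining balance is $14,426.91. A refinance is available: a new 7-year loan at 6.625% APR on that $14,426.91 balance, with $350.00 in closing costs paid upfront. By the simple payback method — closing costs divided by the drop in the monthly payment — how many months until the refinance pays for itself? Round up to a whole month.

Current payment = 18,000 × 8.125%/12 / (1 − (1+0.0067708)^−60) = $366.05.
Refinanced payment = 14,426.91 × 0.0055208 / (1 − (1+0.0055208)^−84) = $215.11.
Monthly savings = $366.05 − $215.11 = $150.94.
Break-even = $350.00 / $150.94 = 2.32 → 3 months.

3 months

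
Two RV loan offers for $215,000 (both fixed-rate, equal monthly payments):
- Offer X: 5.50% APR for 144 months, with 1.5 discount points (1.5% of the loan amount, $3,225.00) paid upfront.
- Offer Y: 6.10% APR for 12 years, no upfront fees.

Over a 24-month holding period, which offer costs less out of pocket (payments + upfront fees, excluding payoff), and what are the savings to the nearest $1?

Offer Y by $1,633

Offer X: monthly rate = 5.5%/12 = 0.0045833; payment = 215,000 × 0.0045833 / (1 − (1+0.0045833)^−144) = $2,042.87.
Offer Y: monthly rate = 6.1%/12 = 0.0050833; payment = 215,000 × 0.0050833 / (1 − (1+0.0050833)^−144) = $2,109.22.
Over 24 months: Offer X costs 24 × $2,042.87 + $3,225.00 = $52,253.88; Offer Y costs 24 × $2,109.22 = $50,621.28.
Offer Y is cheaper by $52,253.88 − $50,621.28 = $1,632.60.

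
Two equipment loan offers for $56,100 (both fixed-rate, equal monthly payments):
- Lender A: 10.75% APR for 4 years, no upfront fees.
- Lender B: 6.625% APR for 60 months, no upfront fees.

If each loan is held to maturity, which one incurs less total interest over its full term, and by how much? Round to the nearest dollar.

Lender A: monthly rate = 10.75%/12 = 0.0089583; payment = 56,100 × 0.0089583 / (1 − (1+0.0089583)^−48) = $1,443.13.
Total interest on Lender A = 48 × $1,443.13 − $56,100 = $13,170.24.
Lender B: at 6.625% the monthly rate is 0.0055208, so the payment is 56,100 × 0.0055208 / (1 − 1.0055208^−60) = $1,100.95.
Total interest on Lender B = 60 × $1,100.95 − $56,100 = $9,957.00.
Lender B is lower by $3,213.24.

Lender B by $3,213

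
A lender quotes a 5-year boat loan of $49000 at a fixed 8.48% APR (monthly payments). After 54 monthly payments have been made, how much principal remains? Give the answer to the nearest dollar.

With monthly rate i = 8.48%/12 = 0.0070667, the balance after k of n payments is P · [(1+i)^n − (1+i)^k] / [(1+i)^n − 1].
(1+0.0070667)^60 = 1.52578478 and (1+0.0070667)^54 = 1.46266191, so the balance is 49,000 × (1.52578478 − 1.46266191) / (1.52578478 − 1) = $5,882.67.

$5,883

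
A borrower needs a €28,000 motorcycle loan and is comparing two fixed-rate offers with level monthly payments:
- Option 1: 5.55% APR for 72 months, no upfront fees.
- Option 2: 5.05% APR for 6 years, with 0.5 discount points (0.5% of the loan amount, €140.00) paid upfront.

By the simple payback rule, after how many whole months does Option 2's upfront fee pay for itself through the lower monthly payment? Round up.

Option 1: at 5.55% the monthly rate is 0.0046250, so the payment is 28,000 × 0.0046250 / (1 − 1.0046250^−72) = €458.12.
Option 2: at 5.05% the monthly rate is 0.0042083, so the payment is 28,000 × 0.0042083 / (1 − 1.0042083^−72) = €451.59.
Monthly savings = €458.12 − €451.59 = €6.53.
Break-even = €140.00 / €6.53 = 21.44 → 22 months.

22 months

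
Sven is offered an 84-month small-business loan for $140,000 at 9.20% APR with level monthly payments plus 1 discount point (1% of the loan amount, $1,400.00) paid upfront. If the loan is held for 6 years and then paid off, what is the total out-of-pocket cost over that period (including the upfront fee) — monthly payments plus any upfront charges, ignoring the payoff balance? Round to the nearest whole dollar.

$164,603

At 9.20% the monthly rate is 0.0076667, so the payment is 140,000 × 0.0076667 / (1 − 1.0076667^−84) = $2,266.71.
Total outlay = 72 × $2,266.71 + $1,400.00 = $164,603.12.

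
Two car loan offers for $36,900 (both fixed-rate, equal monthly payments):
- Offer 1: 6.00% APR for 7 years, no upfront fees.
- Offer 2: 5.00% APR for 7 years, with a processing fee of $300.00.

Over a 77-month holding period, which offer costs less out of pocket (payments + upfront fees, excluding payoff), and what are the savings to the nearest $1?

Offer 2 by $1,049

Offer 1: at 6.00% the monthly rate is 0.0050000, so the payment is 36,900 × 0.0050000 / (1 − 1.0050000^−84) = $539.06.
Offer 2: monthly rate = 5%/12 = 0.0041667; payment = 36,900 × 0.0041667 / (1 − (1+0.0041667)^−84) = $521.54.
Over 77 months: Offer 1 costs 77 × $539.06 = $41,507.62; Offer 2 costs 77 × $521.54 + $300.00 = $40,458.58.
Offer 2 is cheaper by $41,507.62 − $40,458.58 = $1,049.04.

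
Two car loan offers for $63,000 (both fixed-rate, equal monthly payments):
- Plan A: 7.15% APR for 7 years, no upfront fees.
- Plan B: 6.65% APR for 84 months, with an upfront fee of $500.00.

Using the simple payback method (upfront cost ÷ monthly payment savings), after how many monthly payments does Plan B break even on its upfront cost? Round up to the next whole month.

Plan A: at 7.15% the monthly rate is 0.0059583, so the payment is 63,000 × 0.0059583 / (1 − 1.0059583^−84) = $955.47.
Plan B: at 6.65% the monthly rate is 0.0055417, so the payment is 63,000 × 0.0055417 / (1 − 1.0055417^−84) = $940.10.
Monthly savings = $955.47 − $940.10 = $15.37.
Break-even = $500.00 / $15.37 = 32.53 → 33 months.

33 months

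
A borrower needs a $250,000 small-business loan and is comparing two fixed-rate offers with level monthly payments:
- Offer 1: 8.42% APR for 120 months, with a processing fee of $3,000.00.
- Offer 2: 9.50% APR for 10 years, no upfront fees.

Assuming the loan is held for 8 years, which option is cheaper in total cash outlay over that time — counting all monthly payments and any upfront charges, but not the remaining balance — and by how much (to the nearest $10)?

Offer 1: monthly rate = 8.42%/12 = 0.0070167; payment = 250,000 × 0.0070167 / (1 − (1+0.0070167)^−120) = $3,088.96.
Offer 2: at 9.50% the monthly rate is 0.0079167, so the payment is 250,000 × 0.0079167 / (1 − 1.0079167^−120) = $3,234.94.
Over 96 months: Offer 1 costs 96 × $3,088.96 + $3,000.00 = $299,540.16; Offer 2 costs 96 × $3,234.94 = $310,554.24.
Offer 1 is cheaper by $310,554.24 − $299,540.16 = $11,014.08.

Offer 1 by $11,010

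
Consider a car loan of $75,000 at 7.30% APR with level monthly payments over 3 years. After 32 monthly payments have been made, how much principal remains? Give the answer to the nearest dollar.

$9,165

With monthly rate i = 7.3%/12 = 0.0060833, the balance after k of n payments is P · [(1+i)^n − (1+i)^k] / [(1+i)^n − 1].
(1+0.0060833)^36 = 1.24400568 and (1+0.0060833)^32 = 1.21418971, so the balance is 75,000 × (1.24400568 − 1.21418971) / (1.24400568 − 1) = $9,164.53.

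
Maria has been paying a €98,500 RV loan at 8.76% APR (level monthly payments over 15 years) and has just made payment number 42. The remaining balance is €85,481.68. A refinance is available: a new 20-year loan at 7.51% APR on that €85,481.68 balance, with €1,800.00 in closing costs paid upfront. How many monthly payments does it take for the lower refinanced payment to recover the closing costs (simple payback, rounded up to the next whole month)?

Current payment = 98,500 × 8.76%/12 / (1 − (1+0.0073000)^−180) = €985.04.
Refinanced payment = 85,481.68 × 0.0062583 / (1 − (1+0.0062583)^−240) = €689.16.
Monthly savings = €985.04 − €689.16 = €295.88.
Break-even = €1,800.00 / €295.88 = 6.08 → 7 months.

7 months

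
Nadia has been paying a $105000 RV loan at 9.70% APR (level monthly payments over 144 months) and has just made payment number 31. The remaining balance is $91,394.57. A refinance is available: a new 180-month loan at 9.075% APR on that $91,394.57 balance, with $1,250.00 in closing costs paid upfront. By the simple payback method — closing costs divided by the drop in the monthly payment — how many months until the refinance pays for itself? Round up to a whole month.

5 months

Current payment = 105,000 × 9.7%/12 / (1 − (1+0.0080833)^−144) = $1,236.70.
Refinanced payment = 91,394.57 × 0.0075625 / (1 − (1+0.0075625)^−180) = $931.07.
Monthly savings = $1,236.70 − $931.07 = $305.63.
Break-even = $1,250.00 / $305.63 = 4.09 → 5 months.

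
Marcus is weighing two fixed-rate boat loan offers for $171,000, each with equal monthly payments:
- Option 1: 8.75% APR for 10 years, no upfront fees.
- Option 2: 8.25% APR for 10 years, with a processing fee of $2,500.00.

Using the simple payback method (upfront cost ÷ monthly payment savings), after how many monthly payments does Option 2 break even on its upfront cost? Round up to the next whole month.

Option 1: monthly rate = 8.75%/12 = 0.0072917; payment = 171,000 × 0.0072917 / (1 − (1+0.0072917)^−120) = $2,143.09.
Option 2: at 8.25% the monthly rate is 0.0068750, so the payment is 171,000 × 0.0068750 / (1 − 1.0068750^−120) = $2,097.36.
Monthly savings = $2,143.09 − $2,097.36 = $45.73.
Break-even = $2,500.00 / $45.73 = 54.67 → 55 months.

55 months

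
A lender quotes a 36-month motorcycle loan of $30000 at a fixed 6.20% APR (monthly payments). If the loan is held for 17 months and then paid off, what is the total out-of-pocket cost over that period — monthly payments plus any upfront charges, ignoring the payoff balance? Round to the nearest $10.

$15,560

Monthly rate = 6.2%/12 = 0.0051667; payment = 30,000 × 0.0051667 / (1 − (1+0.0051667)^−36) = $915.38.
Total outlay = 17 × $915.38 = $15,561.46.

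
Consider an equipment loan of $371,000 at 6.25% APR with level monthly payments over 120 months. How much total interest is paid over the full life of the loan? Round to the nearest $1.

At 6.25% the monthly rate is 0.0052083, so the payment is 371,000 × 0.0052083 / (1 − 1.0052083^−120) = $4,165.59.
Total paid = 120 × $4,165.59 = $499,870.80; interest = $499,870.80 − $371,000 = $128,870.80.

$128,871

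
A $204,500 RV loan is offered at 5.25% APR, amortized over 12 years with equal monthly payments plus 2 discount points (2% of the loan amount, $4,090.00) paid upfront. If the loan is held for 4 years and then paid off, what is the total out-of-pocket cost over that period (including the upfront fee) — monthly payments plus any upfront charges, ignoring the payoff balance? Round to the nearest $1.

Monthly rate = 5.25%/12 = 0.0043750; payment = 204,500 × 0.0043750 / (1 − (1+0.0043750)^−144) = $1,917.15.
Total outlay = 48 × $1,917.15 + $4,090.00 = $96,113.20.

$96,113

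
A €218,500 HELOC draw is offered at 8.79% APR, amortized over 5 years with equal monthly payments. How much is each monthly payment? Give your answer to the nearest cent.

€4,513.46

Monthly rate = 8.79%/12 = 0.0073250; payment = 218,500 × 0.0073250 / (1 − (1+0.0073250)^−60) = €4,513.46.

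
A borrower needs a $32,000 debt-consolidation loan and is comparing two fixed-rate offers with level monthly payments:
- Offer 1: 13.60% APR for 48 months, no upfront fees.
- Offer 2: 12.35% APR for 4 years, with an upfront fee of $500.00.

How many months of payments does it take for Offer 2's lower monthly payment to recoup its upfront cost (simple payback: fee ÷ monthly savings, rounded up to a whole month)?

26 months

Offer 1: at 13.60% the monthly rate is 0.0113333, so the payment is 32,000 × 0.0113333 / (1 − 1.0113333^−48) = $868.04.
Offer 2: at 12.35% the monthly rate is 0.0102917, so the payment is 32,000 × 0.0102917 / (1 − 1.0102917^−48) = $848.19.
Monthly savings = $868.04 − $848.19 = $19.85.
Break-even = $500.00 / $19.85 = 25.19 → 26 months.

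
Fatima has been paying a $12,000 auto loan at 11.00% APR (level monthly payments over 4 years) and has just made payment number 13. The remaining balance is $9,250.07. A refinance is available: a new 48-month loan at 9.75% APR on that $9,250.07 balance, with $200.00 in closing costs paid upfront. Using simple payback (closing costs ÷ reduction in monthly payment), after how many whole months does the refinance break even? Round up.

Current payment = 12,000 × 11%/12 / (1 − (1+0.0091667)^−48) = $310.15.
Refinanced payment = 9,250.07 × 0.0081250 / (1 − (1+0.0081250)^−48) = $233.50.
Monthly savings = $310.15 − $233.50 = $76.65.
Break-even = $200.00 / $76.65 = 2.61 → 3 months.

3 months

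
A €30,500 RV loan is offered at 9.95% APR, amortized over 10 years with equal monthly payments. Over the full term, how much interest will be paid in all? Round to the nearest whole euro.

At 9.95% the monthly rate is 0.0082917, so the payment is 30,500 × 0.0082917 / (1 − 1.0082917^−120) = €402.22.
Total paid = 120 × €402.22 = €48,266.40; interest = €48,266.40 − €30,500 = €17,766.40.

€17,766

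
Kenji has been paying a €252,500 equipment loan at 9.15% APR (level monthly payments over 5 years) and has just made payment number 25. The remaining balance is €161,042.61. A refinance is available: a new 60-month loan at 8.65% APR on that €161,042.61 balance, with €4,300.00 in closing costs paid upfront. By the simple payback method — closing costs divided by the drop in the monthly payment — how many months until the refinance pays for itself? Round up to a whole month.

3 months

Current payment = 252,500 × 9.15%/12 / (1 − (1+0.0076250)^−60) = €5,259.89.
Refinanced payment = 161,042.61 × 0.0072083 / (1 − (1+0.0072083)^−60) = €3,315.69.
Monthly savings = €5,259.89 − €3,315.69 = €1,944.20.
Break-even = €4,300.00 / €1,944.20 = 2.21 → 3 months.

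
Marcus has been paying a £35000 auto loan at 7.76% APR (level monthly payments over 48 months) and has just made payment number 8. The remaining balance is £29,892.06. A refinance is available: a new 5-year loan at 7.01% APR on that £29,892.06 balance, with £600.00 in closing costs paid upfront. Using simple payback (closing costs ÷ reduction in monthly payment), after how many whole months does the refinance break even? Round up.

3 months

Current payment = 35,000 × 7.76%/12 / (1 − (1+0.0064667)^−48) = £850.51.
Refinanced payment = 29,892.06 × 0.0058417 / (1 − (1+0.0058417)^−60) = £592.04.
Monthly savings = £850.51 − £592.04 = £258.47.
Break-even = £600.00 / £258.47 = 2.32 → 3 months.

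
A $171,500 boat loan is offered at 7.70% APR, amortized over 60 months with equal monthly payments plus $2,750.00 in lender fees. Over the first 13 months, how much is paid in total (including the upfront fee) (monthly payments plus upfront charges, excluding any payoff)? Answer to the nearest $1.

$47,637

At 7.70% the monthly rate is 0.0064167, so the payment is 171,500 × 0.0064167 / (1 − 1.0064167^−60) = $3,452.83.
Total outlay = 13 × $3,452.83 + $2,750.00 = $47,636.79.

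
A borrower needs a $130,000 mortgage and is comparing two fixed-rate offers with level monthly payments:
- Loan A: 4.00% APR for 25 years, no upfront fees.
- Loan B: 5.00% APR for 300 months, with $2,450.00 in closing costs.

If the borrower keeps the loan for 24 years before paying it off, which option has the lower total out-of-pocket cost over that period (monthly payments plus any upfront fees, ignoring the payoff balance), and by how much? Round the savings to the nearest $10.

Loan A by $23,700

Loan A: at 4.00% the monthly rate is 0.0033333, so the payment is 130,000 × 0.0033333 / (1 − 1.0033333^−300) = $686.19.
Loan B: monthly rate = 5%/12 = 0.0041667; payment = 130,000 × 0.0041667 / (1 − (1+0.0041667)^−300) = $759.97.
Over 288 months: Loan A costs 288 × $686.19 = $197,622.72; Loan B costs 288 × $759.97 + $2,450.00 = $221,321.36.
Loan A is cheaper by $221,321.36 − $197,622.72 = $23,698.64.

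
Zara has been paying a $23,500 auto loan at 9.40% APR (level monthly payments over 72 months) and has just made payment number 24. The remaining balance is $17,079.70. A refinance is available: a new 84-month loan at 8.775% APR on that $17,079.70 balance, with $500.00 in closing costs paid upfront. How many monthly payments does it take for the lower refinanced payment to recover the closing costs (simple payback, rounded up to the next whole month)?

Current payment = 23,500 × 9.4%/12 / (1 − (1+0.0078333)^−72) = $428.28.
Refinanced payment = 17,079.70 × 0.0073125 / (1 − (1+0.0073125)^−84) = $272.85.
Monthly savings = $428.28 − $272.85 = $155.43.
Break-even = $500.00 / $155.43 = 3.22 → 4 months.

4 months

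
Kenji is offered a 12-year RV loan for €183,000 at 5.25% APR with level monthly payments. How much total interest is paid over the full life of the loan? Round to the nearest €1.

At 5.25% the monthly rate is 0.0043750, so the payment is 183,000 × 0.0043750 / (1 − 1.0043750^−144) = €1,715.59.
Total paid = 144 × €1,715.59 = €247,044.96; interest = €247,044.96 − €183,000 = €64,044.96.

€64,045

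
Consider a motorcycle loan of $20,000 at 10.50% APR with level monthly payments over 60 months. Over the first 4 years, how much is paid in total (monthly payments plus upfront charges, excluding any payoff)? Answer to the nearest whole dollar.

$20,634

Monthly rate = 10.5%/12 = 0.0087500; payment = 20,000 × 0.0087500 / (1 − (1+0.0087500)^−60) = $429.88.
Total outlay = 48 × $429.88 = $20,634.24.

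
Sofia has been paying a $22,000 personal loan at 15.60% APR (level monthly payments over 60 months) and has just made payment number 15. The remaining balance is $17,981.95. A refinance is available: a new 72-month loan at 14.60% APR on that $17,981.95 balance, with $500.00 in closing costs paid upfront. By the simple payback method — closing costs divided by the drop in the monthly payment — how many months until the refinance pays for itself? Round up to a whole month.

Current payment = 22,000 × 15.6%/12 / (1 − (1+0.0130000)^−60) = $530.33.
Refinanced payment = 17,981.95 × 0.0121667 / (1 − (1+0.0121667)^−72) = $376.33.
Monthly savings = $530.33 − $376.33 = $154.00.
Break-even = $500.00 / $154.00 = 3.25 → 4 months.

4 months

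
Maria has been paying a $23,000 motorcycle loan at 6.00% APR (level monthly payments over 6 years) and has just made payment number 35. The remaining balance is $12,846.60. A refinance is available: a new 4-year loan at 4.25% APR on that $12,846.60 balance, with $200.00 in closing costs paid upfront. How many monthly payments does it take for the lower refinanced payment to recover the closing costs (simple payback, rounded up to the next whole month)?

Current payment = 23,000 × 6%/12 / (1 − (1+0.0050000)^−72) = $381.18.
Refinanced payment = 12,846.60 × 0.0035417 / (1 − (1+0.0035417)^−48) = $291.50.
Monthly savings = $381.18 − $291.50 = $89.68.
Break-even = $200.00 / $89.68 = 2.23 → 3 months.

3 months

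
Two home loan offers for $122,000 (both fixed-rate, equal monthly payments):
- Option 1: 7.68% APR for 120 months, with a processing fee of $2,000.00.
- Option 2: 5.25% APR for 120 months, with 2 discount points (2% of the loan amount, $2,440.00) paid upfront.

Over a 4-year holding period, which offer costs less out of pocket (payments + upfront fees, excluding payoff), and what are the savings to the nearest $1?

Option 2 by $6,793

Option 1: monthly rate = 7.68%/12 = 0.0064000; payment = 122,000 × 0.0064000 / (1 − (1+0.0064000)^−120) = $1,459.65.
Option 2: monthly rate = 5.25%/12 = 0.0043750; payment = 122,000 × 0.0043750 / (1 − (1+0.0043750)^−120) = $1,308.96.
Over 48 months: Option 1 costs 48 × $1,459.65 + $2,000.00 = $72,063.20; Option 2 costs 48 × $1,308.96 + $2,440.00 = $65,270.08.
Option 2 is cheaper by $72,063.20 − $65,270.08 = $6,793.12.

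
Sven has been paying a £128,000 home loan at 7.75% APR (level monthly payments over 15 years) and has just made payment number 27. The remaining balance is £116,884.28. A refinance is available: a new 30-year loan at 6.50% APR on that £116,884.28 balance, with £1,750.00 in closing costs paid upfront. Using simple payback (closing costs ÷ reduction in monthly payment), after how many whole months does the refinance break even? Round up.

4 months

Current payment = 128,000 × 7.75%/12 / (1 − (1+0.0064583)^−180) = £1,204.83.
Refinanced payment = 116,884.28 × 0.0054167 / (1 − (1+0.0054167)^−360) = £738.79.
Monthly savings = £1,204.83 − £738.79 = £466.04.
Break-even = £1,750.00 / £466.04 = 3.76 → 4 months.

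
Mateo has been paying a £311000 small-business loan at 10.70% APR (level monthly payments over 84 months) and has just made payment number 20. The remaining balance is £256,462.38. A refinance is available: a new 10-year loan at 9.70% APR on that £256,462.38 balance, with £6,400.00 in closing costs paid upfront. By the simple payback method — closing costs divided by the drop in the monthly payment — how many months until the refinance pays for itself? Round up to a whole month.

4 months

Current payment = 311,000 × 10.7%/12 / (1 − (1+0.0089167)^−84) = £5,276.15.
Refinanced payment = 256,462.38 × 0.0080833 / (1 − (1+0.0080833)^−120) = £3,346.71.
Monthly savings = £5,276.15 − £3,346.71 = £1,929.44.
Break-even = £6,400.00 / £1,929.44 = 3.32 → 4 months.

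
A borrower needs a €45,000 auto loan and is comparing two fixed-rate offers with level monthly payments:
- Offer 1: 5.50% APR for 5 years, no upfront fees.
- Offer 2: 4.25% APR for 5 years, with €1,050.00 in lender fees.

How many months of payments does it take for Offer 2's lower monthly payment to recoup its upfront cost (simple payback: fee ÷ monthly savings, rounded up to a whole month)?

41 months

Offer 1: monthly rate = 5.5%/12 = 0.0045833; payment = 45,000 × 0.0045833 / (1 − (1+0.0045833)^−60) = €859.55.
Offer 2: monthly rate = 4.25%/12 = 0.0035417; payment = 45,000 × 0.0035417 / (1 − (1+0.0035417)^−60) = €833.83.
Monthly savings = €859.55 − €833.83 = €25.72.
Break-even = €1,050.00 / €25.72 = 40.82 → 41 months.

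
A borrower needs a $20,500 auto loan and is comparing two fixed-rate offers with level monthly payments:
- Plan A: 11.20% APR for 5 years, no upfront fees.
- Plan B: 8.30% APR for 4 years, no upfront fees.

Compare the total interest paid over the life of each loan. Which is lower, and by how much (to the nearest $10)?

Plan A: monthly rate = 11.2%/12 = 0.0093333; payment = 20,500 × 0.0093333 / (1 − (1+0.0093333)^−60) = $447.77.
Total interest on Plan A = 60 × $447.77 − $20,500 = $6,366.20.
Plan B: at 8.30% the monthly rate is 0.0069167, so the payment is 20,500 × 0.0069167 / (1 − 1.0069167^−48) = $503.36.
Total interest on Plan B = 48 × $503.36 − $20,500 = $3,661.28.
Plan B is lower by $2,704.92.

Plan B by $2,700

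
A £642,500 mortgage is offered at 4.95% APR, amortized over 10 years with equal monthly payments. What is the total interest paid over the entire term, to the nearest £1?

At 4.95% the monthly rate is 0.0041250, so the payment is 642,500 × 0.0041250 / (1 − 1.0041250^−120) = £6,799.02.
Total paid = 120 × £6,799.02 = £815,882.40; interest = £815,882.40 − £642,500 = £173,382.40.

£173,382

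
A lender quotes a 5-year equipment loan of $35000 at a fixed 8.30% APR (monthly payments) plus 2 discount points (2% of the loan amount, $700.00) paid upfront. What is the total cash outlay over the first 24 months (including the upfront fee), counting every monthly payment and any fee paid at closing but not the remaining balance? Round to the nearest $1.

$17,853

Monthly rate = 8.3%/12 = 0.0069167; payment = 35,000 × 0.0069167 / (1 − (1+0.0069167)^−60) = $714.71.
Total outlay = 24 × $714.71 + $700.00 = $17,853.04.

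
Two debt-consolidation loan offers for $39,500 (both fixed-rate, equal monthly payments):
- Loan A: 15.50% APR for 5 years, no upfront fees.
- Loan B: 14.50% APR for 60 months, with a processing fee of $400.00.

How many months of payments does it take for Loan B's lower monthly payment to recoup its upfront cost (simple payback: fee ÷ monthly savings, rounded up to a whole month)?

Loan A: monthly rate = 15.5%/12 = 0.0129167; payment = 39,500 × 0.0129167 / (1 − (1+0.0129167)^−60) = $950.10.
Loan B: at 14.50% the monthly rate is 0.0120833, so the payment is 39,500 × 0.0120833 / (1 − 1.0120833^−60) = $929.37.
Monthly savings = $950.10 − $929.37 = $20.73.
Break-even = $400.00 / $20.73 = 19.30 → 20 months.

20 months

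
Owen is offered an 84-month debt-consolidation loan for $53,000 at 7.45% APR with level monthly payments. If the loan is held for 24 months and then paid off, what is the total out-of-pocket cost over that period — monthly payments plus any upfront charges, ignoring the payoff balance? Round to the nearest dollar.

At 7.45% the monthly rate is 0.0062083, so the payment is 53,000 × 0.0062083 / (1 − 1.0062083^−84) = $811.62.
Total outlay = 24 × $811.62 = $19,478.88.

$19,479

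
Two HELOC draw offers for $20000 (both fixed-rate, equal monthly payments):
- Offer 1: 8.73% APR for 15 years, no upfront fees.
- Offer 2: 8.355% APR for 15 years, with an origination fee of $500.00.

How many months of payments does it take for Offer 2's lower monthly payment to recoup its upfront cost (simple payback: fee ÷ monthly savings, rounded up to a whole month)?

Offer 1: at 8.73% the monthly rate is 0.0072750, so the payment is 20,000 × 0.0072750 / (1 − 1.0072750^−180) = $199.65.
Offer 2: monthly rate = 8.355%/12 = 0.0069625; payment = 20,000 × 0.0069625 / (1 − (1+0.0069625)^−180) = $195.25.
Monthly savings = $199.65 − $195.25 = $4.40.
Break-even = $500.00 / $4.40 = 113.64 → 114 months.

114 months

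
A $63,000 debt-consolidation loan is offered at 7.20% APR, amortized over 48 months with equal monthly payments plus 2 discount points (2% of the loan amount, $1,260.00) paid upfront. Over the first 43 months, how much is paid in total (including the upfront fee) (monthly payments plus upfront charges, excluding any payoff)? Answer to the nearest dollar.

$66,382

At 7.20% the monthly rate is 0.0060000, so the payment is 63,000 × 0.0060000 / (1 − 1.0060000^−48) = $1,514.47.
Total outlay = 43 × $1,514.47 + $1,260.00 = $66,382.21.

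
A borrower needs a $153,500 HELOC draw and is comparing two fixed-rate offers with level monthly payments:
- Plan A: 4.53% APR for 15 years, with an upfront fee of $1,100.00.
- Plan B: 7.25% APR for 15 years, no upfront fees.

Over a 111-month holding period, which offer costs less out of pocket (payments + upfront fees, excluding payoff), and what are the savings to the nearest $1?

Plan A by $23,833

Plan A: at 4.53% the monthly rate is 0.0037750, so the payment is 153,500 × 0.0037750 / (1 − 1.0037750^−180) = $1,176.62.
Plan B: monthly rate = 7.25%/12 = 0.0060417; payment = 153,500 × 0.0060417 / (1 − (1+0.0060417)^−180) = $1,401.24.
Over 111 months: Plan A costs 111 × $1,176.62 + $1,100.00 = $131,704.82; Plan B costs 111 × $1,401.24 = $155,537.64.
Plan A is cheaper by $155,537.64 − $131,704.82 = $23,832.82.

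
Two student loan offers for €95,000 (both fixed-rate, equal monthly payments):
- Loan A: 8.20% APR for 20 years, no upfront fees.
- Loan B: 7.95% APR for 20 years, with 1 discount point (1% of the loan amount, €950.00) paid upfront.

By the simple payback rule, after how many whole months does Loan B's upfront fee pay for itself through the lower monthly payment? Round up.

65 months

Loan A: at 8.20% the monthly rate is 0.0068333, so the payment is 95,000 × 0.0068333 / (1 − 1.0068333^−240) = €806.48.
Loan B: at 7.95% the monthly rate is 0.0066250, so the payment is 95,000 × 0.0066250 / (1 − 1.0066250^−240) = €791.66.
Monthly savings = €806.48 − €791.66 = €14.82.
Break-even = €950.00 / €14.82 = 64.10 → 65 months.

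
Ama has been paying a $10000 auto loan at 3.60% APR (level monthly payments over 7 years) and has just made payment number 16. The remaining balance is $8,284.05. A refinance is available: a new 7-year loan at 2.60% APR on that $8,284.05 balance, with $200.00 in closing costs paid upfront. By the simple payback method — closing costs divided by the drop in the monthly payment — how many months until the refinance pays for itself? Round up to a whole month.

Current payment = 10,000 × 3.6%/12 / (1 − (1+0.0030000)^−84) = $134.85.
Refinanced payment = 8,284.05 × 0.0021667 / (1 − (1+0.0021667)^−84) = $107.97.
Monthly savings = $134.85 − $107.97 = $26.88.
Break-even = $200.00 / $26.88 = 7.44 → 8 months.

8 months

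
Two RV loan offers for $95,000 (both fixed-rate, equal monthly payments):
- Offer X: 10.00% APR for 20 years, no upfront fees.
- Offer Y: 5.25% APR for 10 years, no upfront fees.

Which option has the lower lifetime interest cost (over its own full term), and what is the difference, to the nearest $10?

Offer Y by $97,710

Offer X: monthly rate = 10%/12 = 0.0083333; payment = 95,000 × 0.0083333 / (1 − (1+0.0083333)^−240) = $916.77.
Total interest on Offer X = 240 × $916.77 − $95,000 = $125,024.80.
Offer Y: monthly rate = 5.25%/12 = 0.0043750; payment = 95,000 × 0.0043750 / (1 − (1+0.0043750)^−120) = $1,019.27.
Total interest on Offer Y = 120 × $1,019.27 − $95,000 = $27,312.40.
Offer Y is lower by $97,712.40.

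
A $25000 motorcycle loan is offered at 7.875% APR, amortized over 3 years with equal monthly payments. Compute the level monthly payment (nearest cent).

Monthly rate = 7.875%/12 = 0.0065625; payment = 25,000 × 0.0065625 / (1 − (1+0.0065625)^−36) = $781.97.

$781.97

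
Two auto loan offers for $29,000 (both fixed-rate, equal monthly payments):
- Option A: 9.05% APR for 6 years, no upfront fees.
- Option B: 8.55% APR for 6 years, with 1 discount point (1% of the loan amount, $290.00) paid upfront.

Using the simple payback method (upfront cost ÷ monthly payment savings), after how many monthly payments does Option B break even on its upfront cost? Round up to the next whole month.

41 months

Option A: at 9.05% the monthly rate is 0.0075417, so the payment is 29,000 × 0.0075417 / (1 − 1.0075417^−72) = $523.46.
Option B: at 8.55% the monthly rate is 0.0071250, so the payment is 29,000 × 0.0071250 / (1 − 1.0071250^−72) = $516.29.
Monthly savings = $523.46 − $516.29 = $7.17.
Break-even = $290.00 / $7.17 = 40.45 → 41 months.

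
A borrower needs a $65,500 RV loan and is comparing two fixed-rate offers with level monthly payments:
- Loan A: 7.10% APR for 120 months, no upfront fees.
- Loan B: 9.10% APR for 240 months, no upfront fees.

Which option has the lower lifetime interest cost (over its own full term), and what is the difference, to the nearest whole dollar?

Loan A: at 7.10% the monthly rate is 0.0059167, so the payment is 65,500 × 0.0059167 / (1 − 1.0059167^−120) = $763.89.
Total interest on Loan A = 120 × $763.89 − $65,500 = $26,166.80.
Loan B: at 9.10% the monthly rate is 0.0075833, so the payment is 65,500 × 0.0075833 / (1 − 1.0075833^−240) = $593.54.
Total interest on Loan B = 240 × $593.54 − $65,500 = $76,949.60.
Loan A is lower by $50,782.80.

Loan A by $50,783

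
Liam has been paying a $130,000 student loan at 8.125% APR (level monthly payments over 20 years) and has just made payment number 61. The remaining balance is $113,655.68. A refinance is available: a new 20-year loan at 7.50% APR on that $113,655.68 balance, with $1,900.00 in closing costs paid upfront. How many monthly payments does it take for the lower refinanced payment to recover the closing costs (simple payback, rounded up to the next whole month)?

11 months

Current payment = 130,000 × 8.125%/12 / (1 − (1+0.0067708)^−240) = $1,097.51.
Refinanced payment = 113,655.68 × 0.0062500 / (1 − (1+0.0062500)^−240) = $915.60.
Monthly savings = $1,097.51 − $915.60 = $181.91.
Break-even = $1,900.00 / $181.91 = 10.44 → 11 months.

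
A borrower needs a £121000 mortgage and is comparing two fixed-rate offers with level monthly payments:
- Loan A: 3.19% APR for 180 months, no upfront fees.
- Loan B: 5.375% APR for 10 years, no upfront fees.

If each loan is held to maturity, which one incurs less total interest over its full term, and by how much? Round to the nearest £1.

Loan A by £4,275

Loan A: at 3.19% the monthly rate is 0.0026583, so the payment is 121,000 × 0.0026583 / (1 − 1.0026583^−180) = £846.71.
Total interest on Loan A = 180 × £846.71 − £121,000 = £31,407.80.
Loan B: at 5.375% the monthly rate is 0.0044792, so the payment is 121,000 × 0.0044792 / (1 − 1.0044792^−120) = £1,305.69.
Total interest on Loan B = 120 × £1,305.69 − £121,000 = £35,682.80.
Loan A is lower by £4,275.00.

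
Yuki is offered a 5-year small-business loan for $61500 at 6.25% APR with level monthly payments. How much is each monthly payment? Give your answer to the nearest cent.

$1,196.13

Monthly rate = 6.25%/12 = 0.0052083; payment = 61,500 × 0.0052083 / (1 − (1+0.0052083)^−60) = $1,196.13.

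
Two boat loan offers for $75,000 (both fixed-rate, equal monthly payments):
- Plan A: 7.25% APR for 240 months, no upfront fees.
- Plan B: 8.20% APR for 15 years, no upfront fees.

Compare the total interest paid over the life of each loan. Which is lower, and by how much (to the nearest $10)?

Plan B by $11,690

Plan A: at 7.25% the monthly rate is 0.0060417, so the payment is 75,000 × 0.0060417 / (1 − 1.0060417^−240) = $592.78.
Total interest on Plan A = 240 × $592.78 − $75,000 = $67,267.20.
Plan B: monthly rate = 8.2%/12 = 0.0068333; payment = 75,000 × 0.0068333 / (1 − (1+0.0068333)^−180) = $725.43.
Total interest on Plan B = 180 × $725.43 − $75,000 = $55,577.40.
Plan B is lower by $11,689.80.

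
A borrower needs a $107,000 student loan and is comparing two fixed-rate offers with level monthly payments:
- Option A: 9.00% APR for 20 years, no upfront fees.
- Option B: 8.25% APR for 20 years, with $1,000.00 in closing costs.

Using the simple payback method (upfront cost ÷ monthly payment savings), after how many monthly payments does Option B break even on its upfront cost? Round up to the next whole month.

Option A: at 9.00% the monthly rate is 0.0075000, so the payment is 107,000 × 0.0075000 / (1 − 1.0075000^−240) = $962.71.
Option B: at 8.25% the monthly rate is 0.0068750, so the payment is 107,000 × 0.0068750 / (1 − 1.0068750^−240) = $911.71.
Monthly savings = $962.71 − $911.71 = $51.00.
Break-even = $1,000.00 / $51.00 = 19.61 → 20 months.

20 months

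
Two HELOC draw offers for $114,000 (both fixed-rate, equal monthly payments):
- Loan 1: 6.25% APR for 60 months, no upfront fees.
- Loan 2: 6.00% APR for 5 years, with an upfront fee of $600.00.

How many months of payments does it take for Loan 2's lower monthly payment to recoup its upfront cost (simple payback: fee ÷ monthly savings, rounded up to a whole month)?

46 months

Loan 1: monthly rate = 6.25%/12 = 0.0052083; payment = 114,000 × 0.0052083 / (1 − (1+0.0052083)^−60) = $2,217.22.
Loan 2: monthly rate = 6%/12 = 0.0050000; payment = 114,000 × 0.0050000 / (1 − (1+0.0050000)^−60) = $2,203.94.
Monthly savings = $2,217.22 − $2,203.94 = $13.28.
Break-even = $600.00 / $13.28 = 45.18 → 46 months.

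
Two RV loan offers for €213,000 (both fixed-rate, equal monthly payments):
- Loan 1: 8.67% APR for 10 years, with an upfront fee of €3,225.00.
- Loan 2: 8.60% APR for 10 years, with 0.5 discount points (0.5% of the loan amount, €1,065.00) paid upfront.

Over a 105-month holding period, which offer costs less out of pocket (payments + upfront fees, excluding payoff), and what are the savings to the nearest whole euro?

Loan 1: monthly rate = 8.67%/12 = 0.0072250; payment = 213,000 × 0.0072250 / (1 − (1+0.0072250)^−120) = €2,660.30.
Loan 2: monthly rate = 8.6%/12 = 0.0071667; payment = 213,000 × 0.0071667 / (1 − (1+0.0071667)^−120) = €2,652.30.
Over 105 months: Loan 1 costs 105 × €2,660.30 + €3,225.00 = €282,556.50; Loan 2 costs 105 × €2,652.30 + €1,065.00 = €279,556.50.
Loan 2 is cheaper by €282,556.50 − €279,556.50 = €3,000.00.

Loan 2 by €3,000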